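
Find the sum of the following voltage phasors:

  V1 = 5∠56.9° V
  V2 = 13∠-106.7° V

Step 1 — Convert each phasor to rectangular form:
  V1 = 5·(cos(56.9°) + j·sin(56.9°)) = 2.731 + j4.189 V
  V2 = 13·(cos(-106.7°) + j·sin(-106.7°)) = -3.736 - j12.45 V
Step 2 — Sum components: V_total = -1.005 - j8.263 V.
Step 3 — Convert to polar: |V_total| = 8.324 V, ∠V_total = -96.9°.

V_total = 8.324∠-96.9° V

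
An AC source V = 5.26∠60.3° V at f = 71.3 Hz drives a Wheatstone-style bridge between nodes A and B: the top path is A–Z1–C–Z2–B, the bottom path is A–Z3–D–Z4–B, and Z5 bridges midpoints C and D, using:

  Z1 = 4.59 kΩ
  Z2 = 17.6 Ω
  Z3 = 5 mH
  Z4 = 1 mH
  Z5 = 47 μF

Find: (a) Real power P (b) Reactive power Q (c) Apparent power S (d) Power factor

Step 1 — Angular frequency: ω = 2π·f = 2π·71.3 = 448 rad/s.
Step 2 — Component impedances:
  Z1: Z = R = 4590 Ω
  Z2: Z = R = 17.6 Ω
  Z3: Z = jωL = j·448·0.005 = 0 + j2.24 Ω
  Z4: Z = jωL = j·448·0.001 = 0 + j0.448 Ω
  Z5: Z = 1/(jωC) = -j/(ω·C) = 0 - j47.49 Ω
Step 3 — Bridge requires nodal analysis (the Z5 bridge couples midpoints C and D, so the two paths cannot be reduced to a simple series/parallel combination). Setting node B to ground and injecting 1 A at node A, the 3-node admittance system at A, C, D solves to V_A = Z_AB = 0.002905 + j2.692 Ω = 2.692∠89.9° Ω.
Step 4 — Source phasor: V = 5.26∠60.3° V = 2.606 + j4.569 V.
Step 5 — Current: I = V / Z = 1.699 - j0.9664 A = 1.954∠-29.6° A.
Step 6 — Complex power: S = V·I* = 0.01109 + j10.28 VA.
Step 7 — Real power: P = Re(S) = 0.01109 W.
Step 8 — Reactive power: Q = Im(S) = 10.28 VAR.
Step 9 — Apparent power: |S| = 10.28 VA.
Step 10 — Power factor: PF = P/|S| = 0.001079 (lagging).

(a) P = 0.01109 W  (b) Q = 10.28 VAR  (c) S = 10.28 VA  (d) PF = 0.001079 (lagging)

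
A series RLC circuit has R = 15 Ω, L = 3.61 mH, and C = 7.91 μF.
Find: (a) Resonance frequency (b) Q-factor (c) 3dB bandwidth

Step 1 — Resonance: ω₀ = 1/√(LC) = 1/√(0.00361·7.91e-06) = 5918 rad/s.
Step 2 — f₀ = ω₀/(2π) = 941.8 Hz.
Step 3 — Series Q: Q = ω₀L/R = 5918·0.00361/15 = 1.424.
Step 4 — Bandwidth: Δω = ω₀/Q = 4155 rad/s; BW = Δω/(2π) = 661.3 Hz.

(a) f₀ = 941.8 Hz  (b) Q = 1.424  (c) BW = 661.3 Hz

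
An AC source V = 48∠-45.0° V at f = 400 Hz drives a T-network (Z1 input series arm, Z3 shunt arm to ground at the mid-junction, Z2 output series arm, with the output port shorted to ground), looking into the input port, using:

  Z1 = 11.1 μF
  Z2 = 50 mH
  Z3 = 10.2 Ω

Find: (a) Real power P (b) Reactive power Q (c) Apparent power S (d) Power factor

Step 1 — Angular frequency: ω = 2π·f = 2π·400 = 2513 rad/s.
Step 2 — Component impedances:
  Z1: Z = 1/(jωC) = -j/(ω·C) = 0 - j35.85 Ω
  Z2: Z = jωL = j·2513·0.05 = 0 + j125.7 Ω
  Z3: Z = R = 10.2 Ω
Step 3 — With the output port shorted to ground, the output series arm Z2 runs from the junction to ground; the shunt arm Z3 also runs from the junction to ground. They appear in parallel: Z3 || Z2 = 10.13 + j0.8225 Ω.
Step 4 — Series with input arm Z1: Z_in = Z1 + (Z3 || Z2) = 10.13 - j35.02 Ω = 36.46∠-73.9° Ω.
Step 5 — Source phasor: V = 48∠-45.0° V = 33.94 - j33.94 V.
Step 6 — Current: I = V / Z = 1.153 + j0.6355 A = 1.317∠28.9° A.
Step 7 — Complex power: S = V·I* = 17.56 - j60.7 VA.
Step 8 — Real power: P = Re(S) = 17.56 W.
Step 9 — Reactive power: Q = Im(S) = -60.7 VAR.
Step 10 — Apparent power: |S| = 63.19 VA.
Step 11 — Power factor: PF = P/|S| = 0.2779 (leading).

(a) P = 17.56 W  (b) Q = -60.7 VAR  (c) S = 63.19 VA  (d) PF = 0.2779 (leading)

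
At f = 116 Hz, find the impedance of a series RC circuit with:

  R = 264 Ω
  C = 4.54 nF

Step 1 — Angular frequency: ω = 2π·f = 2π·116 = 728.8 rad/s.
Step 2 — Component impedances:
  R: Z = R = 264 Ω
  C: Z = 1/(jωC) = -j/(ω·C) = 0 - j3.022e+05 Ω
Step 3 — Series combination: Z_total = R + C = 264 - j3.022e+05 Ω = 3.022e+05∠-89.9° Ω.

Z = 264 - j3.022e+05 Ω = 3.022e+05∠-89.9° Ω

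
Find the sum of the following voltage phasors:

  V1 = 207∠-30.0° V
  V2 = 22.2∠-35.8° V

Step 1 — Convert each phasor to rectangular form:
  V1 = 207·(cos(-30.0°) + j·sin(-30.0°)) = 179.3 - j103.5 V
  V2 = 22.2·(cos(-35.8°) + j·sin(-35.8°)) = 18.01 - j12.99 V
Step 2 — Sum components: V_total = 197.3 - j116.5 V.
Step 3 — Convert to polar: |V_total| = 229.1 V, ∠V_total = -30.6°.

V_total = 229.1∠-30.6° V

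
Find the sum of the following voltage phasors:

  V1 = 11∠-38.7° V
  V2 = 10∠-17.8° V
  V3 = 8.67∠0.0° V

Step 1 — Convert each phasor to rectangular form:
  V1 = 11·(cos(-38.7°) + j·sin(-38.7°)) = 8.585 - j6.878 V
  V2 = 10·(cos(-17.8°) + j·sin(-17.8°)) = 9.521 - j3.057 V
  V3 = 8.67·(cos(0.0°) + j·sin(0.0°)) = 8.67 V
Step 2 — Sum components: V_total = 26.78 - j9.935 V.
Step 3 — Convert to polar: |V_total| = 28.56 V, ∠V_total = -20.4°.

V_total = 28.56∠-20.4° V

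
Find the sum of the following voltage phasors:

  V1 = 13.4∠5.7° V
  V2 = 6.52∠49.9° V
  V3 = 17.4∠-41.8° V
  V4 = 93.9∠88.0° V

Step 1 — Convert each phasor to rectangular form:
  V1 = 13.4·(cos(5.7°) + j·sin(5.7°)) = 13.33 + j1.331 V
  V2 = 6.52·(cos(49.9°) + j·sin(49.9°)) = 4.2 + j4.987 V
  V3 = 17.4·(cos(-41.8°) + j·sin(-41.8°)) = 12.97 - j11.6 V
  V4 = 93.9·(cos(88.0°) + j·sin(88.0°)) = 3.277 + j93.84 V
Step 2 — Sum components: V_total = 33.78 + j88.56 V.
Step 3 — Convert to polar: |V_total| = 94.79 V, ∠V_total = 69.1°.

V_total = 94.79∠69.1° V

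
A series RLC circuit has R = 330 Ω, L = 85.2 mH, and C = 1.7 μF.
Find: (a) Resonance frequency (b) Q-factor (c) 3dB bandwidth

Step 1 — Resonance: ω₀ = 1/√(LC) = 1/√(0.0852·1.7e-06) = 2628 rad/s.
Step 2 — f₀ = ω₀/(2π) = 418.2 Hz.
Step 3 — Series Q: Q = ω₀L/R = 2628·0.0852/330 = 0.6784.
Step 4 — Bandwidth: Δω = ω₀/Q = 3873 rad/s; BW = Δω/(2π) = 616.4 Hz.

(a) f₀ = 418.2 Hz  (b) Q = 0.6784  (c) BW = 616.4 Hz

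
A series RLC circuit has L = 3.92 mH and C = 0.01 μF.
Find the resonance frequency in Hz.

Step 1 — Resonance condition Im(Z)=0 gives ω₀ = 1/√(LC).
Step 2 — ω₀ = 1/√(0.00392·1e-08) = 1.597e+05 rad/s.
Step 3 — f₀ = ω₀/(2π) = 2.542e+04 Hz.

f₀ = 2.542e+04 Hz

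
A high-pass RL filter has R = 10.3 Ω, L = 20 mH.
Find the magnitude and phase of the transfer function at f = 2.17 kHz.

Step 1 — Angular frequency: ω = 2π·2170 = 1.363e+04 rad/s.
Step 2 — Transfer function: H(jω) = jωL/(R + jωL).
Step 3 — Numerator jωL = j·272.7; denominator R + jωL = 10.3 + j272.7.
Step 4 — H = 0.9986 + j0.03772.
Step 5 — Magnitude: |H| = 0.9993 (-0.0 dB); phase: φ = 2.2°.

|H| = 0.9993 (-0.0 dB), φ = 2.2°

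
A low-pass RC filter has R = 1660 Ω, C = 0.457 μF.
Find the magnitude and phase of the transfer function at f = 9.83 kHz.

Step 1 — Angular frequency: ω = 2π·9830 = 6.176e+04 rad/s.
Step 2 — Transfer function: H(jω) = 1/(1 + jωRC).
Step 3 — Denominator: 1 + jωRC = 1 + j·6.176e+04·1660·4.57e-07 = 1 + j46.86.
Step 4 — H = 0.0004553 - j0.02133.
Step 5 — Magnitude: |H| = 0.02134 (-33.4 dB); phase: φ = -88.8°.

|H| = 0.02134 (-33.4 dB), φ = -88.8°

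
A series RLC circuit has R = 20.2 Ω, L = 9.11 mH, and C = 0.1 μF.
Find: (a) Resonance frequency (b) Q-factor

Step 1 — Resonance condition Im(Z)=0 gives ω₀ = 1/√(LC).
Step 2 — ω₀ = 1/√(0.00911·1e-07) = 3.313e+04 rad/s.
Step 3 — f₀ = ω₀/(2π) = 5273 Hz.
Step 4 — Series Q: Q = ω₀L/R = 3.313e+04·0.00911/20.2 = 14.94.

(a) f₀ = 5273 Hz  (b) Q = 14.94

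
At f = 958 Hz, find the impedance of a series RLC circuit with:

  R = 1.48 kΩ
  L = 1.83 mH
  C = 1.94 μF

Step 1 — Angular frequency: ω = 2π·f = 2π·958 = 6019 rad/s.
Step 2 — Component impedances:
  R: Z = R = 1480 Ω
  L: Z = jωL = j·6019·0.00183 = 0 + j11.02 Ω
  C: Z = 1/(jωC) = -j/(ω·C) = 0 - j85.64 Ω
Step 3 — Series combination: Z_total = R + L + C = 1480 - j74.62 Ω = 1482∠-2.9° Ω.

Z = 1480 - j74.62 Ω = 1482∠-2.9° Ω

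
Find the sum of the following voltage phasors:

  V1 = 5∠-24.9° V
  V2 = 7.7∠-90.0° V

Step 1 — Convert each phasor to rectangular form:
  V1 = 5·(cos(-24.9°) + j·sin(-24.9°)) = 4.535 - j2.105 V
  V2 = 7.7·(cos(-90.0°) + j·sin(-90.0°)) = 0 - j7.7 V
Step 2 — Sum components: V_total = 4.535 - j9.805 V.
Step 3 — Convert to polar: |V_total| = 10.8 V, ∠V_total = -65.2°.

V_total = 10.8∠-65.2° V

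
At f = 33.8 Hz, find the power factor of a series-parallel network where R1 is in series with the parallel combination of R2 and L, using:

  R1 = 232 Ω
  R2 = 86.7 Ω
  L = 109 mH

Step 1 — Angular frequency: ω = 2π·f = 2π·33.8 = 212.4 rad/s.
Step 2 — Component impedances:
  R1: Z = R = 232 Ω
  R2: Z = R = 86.7 Ω
  L: Z = jωL = j·212.4·0.109 = 0 + j23.15 Ω
Step 3 — Parallel branch: R2 || L = 1/(1/R2 + 1/L) = 5.769 + j21.61 Ω.
Step 4 — Series with R1: Z_total = R1 + (R2 || L) = 237.8 + j21.61 Ω = 238.7∠5.2° Ω.
Step 5 — Power factor: PF = cos(φ) = Re(Z)/|Z| = 237.77/238.75 = 0.9959.
Step 6 — Type: Im(Z) = 21.61 ⇒ lagging (phase φ = 5.2°).

PF = 0.9959 (lagging, φ = 5.2°)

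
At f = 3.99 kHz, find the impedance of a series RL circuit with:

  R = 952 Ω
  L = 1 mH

Step 1 — Angular frequency: ω = 2π·f = 2π·3990 = 2.507e+04 rad/s.
Step 2 — Component impedances:
  R: Z = R = 952 Ω
  L: Z = jωL = j·2.507e+04·0.001 = 0 + j25.07 Ω
Step 3 — Series combination: Z_total = R + L = 952 + j25.07 Ω = 952.3∠1.5° Ω.

Z = 952 + j25.07 Ω = 952.3∠1.5° Ω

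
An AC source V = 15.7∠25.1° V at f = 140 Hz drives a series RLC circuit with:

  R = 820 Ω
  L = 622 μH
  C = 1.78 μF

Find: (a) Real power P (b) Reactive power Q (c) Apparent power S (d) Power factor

Step 1 — Angular frequency: ω = 2π·f = 2π·140 = 879.6 rad/s.
Step 2 — Component impedances:
  R: Z = R = 820 Ω
  L: Z = jωL = j·879.6·0.000622 = 0 + j0.5471 Ω
  C: Z = 1/(jωC) = -j/(ω·C) = 0 - j638.7 Ω
Step 3 — Series combination: Z_total = R + L + C = 820 - j638.1 Ω = 1039∠-37.9° Ω.
Step 4 — Source phasor: V = 15.7∠25.1° V = 14.22 + j6.66 V.
Step 5 — Current: I = V / Z = 0.006862 + j0.01346 A = 0.01511∠63.0° A.
Step 6 — Complex power: S = V·I* = 0.1872 - j0.1457 VA.
Step 7 — Real power: P = Re(S) = 0.1872 W.
Step 8 — Reactive power: Q = Im(S) = -0.1457 VAR.
Step 9 — Apparent power: |S| = 0.2372 VA.
Step 10 — Power factor: PF = P/|S| = 0.7892 (leading).

(a) P = 0.1872 W  (b) Q = -0.1457 VAR  (c) S = 0.2372 VA  (d) PF = 0.7892 (leading)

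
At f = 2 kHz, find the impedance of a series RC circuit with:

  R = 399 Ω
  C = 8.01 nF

Step 1 — Angular frequency: ω = 2π·f = 2π·2000 = 1.257e+04 rad/s.
Step 2 — Component impedances:
  R: Z = R = 399 Ω
  C: Z = 1/(jωC) = -j/(ω·C) = 0 - j9935 Ω
Step 3 — Series combination: Z_total = R + C = 399 - j9935 Ω = 9943∠-87.7° Ω.

Z = 399 - j9935 Ω = 9943∠-87.7° Ω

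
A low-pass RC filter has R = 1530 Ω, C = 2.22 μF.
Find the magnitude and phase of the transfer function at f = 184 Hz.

Step 1 — Angular frequency: ω = 2π·184 = 1156 rad/s.
Step 2 — Transfer function: H(jω) = 1/(1 + jωRC).
Step 3 — Denominator: 1 + jωRC = 1 + j·1156·1530·2.22e-06 = 1 + j3.927.
Step 4 — H = 0.0609 - j0.2391.
Step 5 — Magnitude: |H| = 0.2468 (-12.2 dB); phase: φ = -75.7°.

|H| = 0.2468 (-12.2 dB), φ = -75.7°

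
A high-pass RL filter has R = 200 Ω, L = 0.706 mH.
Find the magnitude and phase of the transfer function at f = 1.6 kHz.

Step 1 — Angular frequency: ω = 2π·1600 = 1.005e+04 rad/s.
Step 2 — Transfer function: H(jω) = jωL/(R + jωL).
Step 3 — Numerator jωL = j·7.097; denominator R + jωL = 200 + j7.097.
Step 4 — H = 0.001258 + j0.03544.
Step 5 — Magnitude: |H| = 0.03547 (-29.0 dB); phase: φ = 88.0°.

|H| = 0.03547 (-29.0 dB), φ = 88.0°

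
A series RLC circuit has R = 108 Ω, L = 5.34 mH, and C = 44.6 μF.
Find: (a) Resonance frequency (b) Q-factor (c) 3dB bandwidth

Step 1 — Resonance: ω₀ = 1/√(LC) = 1/√(0.00534·4.46e-05) = 2049 rad/s.
Step 2 — f₀ = ω₀/(2π) = 326.1 Hz.
Step 3 — Series Q: Q = ω₀L/R = 2049·0.00534/108 = 0.1013.
Step 4 — Bandwidth: Δω = ω₀/Q = 2.022e+04 rad/s; BW = Δω/(2π) = 3219 Hz.

(a) f₀ = 326.1 Hz  (b) Q = 0.1013  (c) BW = 3219 Hz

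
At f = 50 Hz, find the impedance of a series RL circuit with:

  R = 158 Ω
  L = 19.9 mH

Step 1 — Angular frequency: ω = 2π·f = 2π·50 = 314.2 rad/s.
Step 2 — Component impedances:
  R: Z = R = 158 Ω
  L: Z = jωL = j·314.2·0.0199 = 0 + j6.252 Ω
Step 3 — Series combination: Z_total = R + L = 158 + j6.252 Ω = 158.1∠2.3° Ω.

Z = 158 + j6.252 Ω = 158.1∠2.3° Ω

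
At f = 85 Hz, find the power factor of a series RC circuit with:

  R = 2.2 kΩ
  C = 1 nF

Step 1 — Angular frequency: ω = 2π·f = 2π·85 = 534.1 rad/s.
Step 2 — Component impedances:
  R: Z = R = 2200 Ω
  C: Z = 1/(jωC) = -j/(ω·C) = 0 - j1.872e+06 Ω
Step 3 — Series combination: Z_total = R + C = 2200 - j1.872e+06 Ω = 1.872e+06∠-89.9° Ω.
Step 4 — Power factor: PF = cos(φ) = Re(Z)/|Z| = 2200/1.872e+06 = 0.001175.
Step 5 — Type: Im(Z) = -1.872e+06 ⇒ leading (phase φ = -89.9°).

PF = 0.001175 (leading, φ = -89.9°)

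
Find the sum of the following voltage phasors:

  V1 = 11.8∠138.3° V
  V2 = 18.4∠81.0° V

Step 1 — Convert each phasor to rectangular form:
  V1 = 11.8·(cos(138.3°) + j·sin(138.3°)) = -8.81 + j7.85 V
  V2 = 18.4·(cos(81.0°) + j·sin(81.0°)) = 2.878 + j18.17 V
Step 2 — Sum components: V_total = -5.932 + j26.02 V.
Step 3 — Convert to polar: |V_total| = 26.69 V, ∠V_total = 102.8°.

V_total = 26.69∠102.8° V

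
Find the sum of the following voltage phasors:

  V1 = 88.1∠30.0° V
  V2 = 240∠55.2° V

Step 1 — Convert each phasor to rectangular form:
  V1 = 88.1·(cos(30.0°) + j·sin(30.0°)) = 76.3 + j44.05 V
  V2 = 240·(cos(55.2°) + j·sin(55.2°)) = 137 + j197.1 V
Step 2 — Sum components: V_total = 213.3 + j241.1 V.
Step 3 — Convert to polar: |V_total| = 321.9 V, ∠V_total = 48.5°.

V_total = 321.9∠48.5° V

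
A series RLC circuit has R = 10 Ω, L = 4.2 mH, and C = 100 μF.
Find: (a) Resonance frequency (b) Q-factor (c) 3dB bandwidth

Step 1 — Resonance: ω₀ = 1/√(LC) = 1/√(0.0042·0.0001) = 1543 rad/s.
Step 2 — f₀ = ω₀/(2π) = 245.6 Hz.
Step 3 — Series Q: Q = ω₀L/R = 1543·0.0042/10 = 0.6481.
Step 4 — Bandwidth: Δω = ω₀/Q = 2381 rad/s; BW = Δω/(2π) = 378.9 Hz.

(a) f₀ = 245.6 Hz  (b) Q = 0.6481  (c) BW = 378.9 Hz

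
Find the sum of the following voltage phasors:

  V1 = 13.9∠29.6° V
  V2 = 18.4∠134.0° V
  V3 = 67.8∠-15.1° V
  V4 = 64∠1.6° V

Step 1 — Convert each phasor to rectangular form:
  V1 = 13.9·(cos(29.6°) + j·sin(29.6°)) = 12.09 + j6.866 V
  V2 = 18.4·(cos(134.0°) + j·sin(134.0°)) = -12.78 + j13.24 V
  V3 = 67.8·(cos(-15.1°) + j·sin(-15.1°)) = 65.46 - j17.66 V
  V4 = 64·(cos(1.6°) + j·sin(1.6°)) = 63.98 + j1.787 V
Step 2 — Sum components: V_total = 128.7 + j4.226 V.
Step 3 — Convert to polar: |V_total| = 128.8 V, ∠V_total = 1.9°.

V_total = 128.8∠1.9° V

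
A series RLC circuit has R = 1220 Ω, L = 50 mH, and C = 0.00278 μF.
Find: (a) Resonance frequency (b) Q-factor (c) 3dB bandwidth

Step 1 — Resonance condition Im(Z)=0 gives ω₀ = 1/√(LC).
Step 2 — ω₀ = 1/√(0.05·2.78e-09) = 8.482e+04 rad/s.
Step 3 — f₀ = ω₀/(2π) = 1.35e+04 Hz.
Step 4 — Series Q: Q = ω₀L/R = 8.482e+04·0.05/1220 = 3.476.
Step 5 — 3dB bandwidth: Δω = ω₀/Q = 2.44e+04 rad/s; BW = Δω/(2π) = 3883 Hz.

(a) f₀ = 1.35e+04 Hz  (b) Q = 3.476  (c) BW = 3883 Hz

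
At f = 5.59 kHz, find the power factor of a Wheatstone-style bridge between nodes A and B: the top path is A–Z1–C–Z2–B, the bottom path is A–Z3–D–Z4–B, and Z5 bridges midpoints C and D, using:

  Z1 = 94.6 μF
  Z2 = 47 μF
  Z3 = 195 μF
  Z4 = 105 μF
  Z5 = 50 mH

Step 1 — Angular frequency: ω = 2π·f = 2π·5590 = 3.512e+04 rad/s.
Step 2 — Component impedances:
  Z1: Z = 1/(jωC) = -j/(ω·C) = 0 - j0.301 Ω
  Z2: Z = 1/(jωC) = -j/(ω·C) = 0 - j0.6058 Ω
  Z3: Z = 1/(jωC) = -j/(ω·C) = 0 - j0.146 Ω
  Z4: Z = 1/(jωC) = -j/(ω·C) = 0 - j0.2712 Ω
  Z5: Z = jωL = j·3.512e+04·0.05 = 0 + j1756 Ω
Step 3 — Bridge requires nodal analysis (the Z5 bridge couples midpoints C and D, so the two paths cannot be reduced to a simple series/parallel combination). Setting node B to ground and injecting 1 A at node A, the 3-node admittance system at A, C, D solves to V_A = Z_AB = 0 - j0.2857 Ω = 0.2857∠-90.0° Ω.
Step 4 — Power factor: PF = cos(φ) = Re(Z)/|Z| = 0/0.2857 = 0.
Step 5 — Type: Im(Z) = -0.2857 ⇒ leading (phase φ = -90.0°).

PF = 0 (leading, φ = -90.0°)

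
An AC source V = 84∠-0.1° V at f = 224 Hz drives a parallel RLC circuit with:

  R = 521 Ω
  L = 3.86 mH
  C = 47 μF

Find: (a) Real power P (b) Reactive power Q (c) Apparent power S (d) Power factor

Step 1 — Angular frequency: ω = 2π·f = 2π·224 = 1407 rad/s.
Step 2 — Component impedances:
  R: Z = R = 521 Ω
  L: Z = jωL = j·1407·0.00386 = 0 + j5.433 Ω
  C: Z = 1/(jωC) = -j/(ω·C) = 0 - j15.12 Ω
Step 3 — Parallel combination: 1/Z_total = 1/R + 1/L + 1/C; Z_total = 0.138 + j8.478 Ω = 8.479∠89.1° Ω.
Step 4 — Source phasor: V = 84∠-0.1° V = 84 - j0.1466 V.
Step 5 — Current: I = V / Z = 0.1439 - j9.906 A = 9.907∠-89.2° A.
Step 6 — Complex power: S = V·I* = 13.54 + j832.1 VA.
Step 7 — Real power: P = Re(S) = 13.54 W.
Step 8 — Reactive power: Q = Im(S) = 832.1 VAR.
Step 9 — Apparent power: |S| = 832.2 VA.
Step 10 — Power factor: PF = P/|S| = 0.01627 (lagging).

(a) P = 13.54 W  (b) Q = 832.1 VAR  (c) S = 832.2 VA  (d) PF = 0.01627 (lagging)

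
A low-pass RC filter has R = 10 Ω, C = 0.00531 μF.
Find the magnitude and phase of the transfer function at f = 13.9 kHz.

Step 1 — Angular frequency: ω = 2π·1.39e+04 = 8.734e+04 rad/s.
Step 2 — Transfer function: H(jω) = 1/(1 + jωRC).
Step 3 — Denominator: 1 + jωRC = 1 + j·8.734e+04·10·5.31e-09 = 1 + j0.004638.
Step 4 — H = 1 - j0.004637.
Step 5 — Magnitude: |H| = 1 (-0.0 dB); phase: φ = -0.3°.

|H| = 1 (-0.0 dB), φ = -0.3°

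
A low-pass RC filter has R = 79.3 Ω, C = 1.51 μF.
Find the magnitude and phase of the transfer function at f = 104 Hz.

Step 1 — Angular frequency: ω = 2π·104 = 653.5 rad/s.
Step 2 — Transfer function: H(jω) = 1/(1 + jωRC).
Step 3 — Denominator: 1 + jωRC = 1 + j·653.5·79.3·1.51e-06 = 1 + j0.07825.
Step 4 — H = 0.9939 - j0.07777.
Step 5 — Magnitude: |H| = 0.997 (-0.0 dB); phase: φ = -4.5°.

|H| = 0.997 (-0.0 dB), φ = -4.5°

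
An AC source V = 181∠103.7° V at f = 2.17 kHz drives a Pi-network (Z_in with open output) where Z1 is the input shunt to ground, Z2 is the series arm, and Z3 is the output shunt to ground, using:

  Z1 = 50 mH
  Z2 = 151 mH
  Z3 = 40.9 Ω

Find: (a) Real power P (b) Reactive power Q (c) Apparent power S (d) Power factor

Step 1 — Angular frequency: ω = 2π·f = 2π·2170 = 1.363e+04 rad/s.
Step 2 — Component impedances:
  Z1: Z = jωL = j·1.363e+04·0.05 = 0 + j681.7 Ω
  Z2: Z = jωL = j·1.363e+04·0.151 = 0 + j2059 Ω
  Z3: Z = R = 40.9 Ω
Step 3 — With open output, the series arm Z2 and the output shunt Z3 appear in series to ground: Z2 + Z3 = 40.9 + j2059 Ω.
Step 4 — Parallel with input shunt Z1: Z_in = Z1 || (Z2 + Z3) = 2.53 + j512.2 Ω = 512.2∠89.7° Ω.
Step 5 — Source phasor: V = 181∠103.7° V = -42.87 + j175.9 V.
Step 6 — Current: I = V / Z = 0.3429 + j0.08539 A = 0.3534∠14.0° A.
Step 7 — Complex power: S = V·I* = 0.316 + j63.96 VA.
Step 8 — Real power: P = Re(S) = 0.316 W.
Step 9 — Reactive power: Q = Im(S) = 63.96 VAR.
Step 10 — Apparent power: |S| = 63.96 VA.
Step 11 — Power factor: PF = P/|S| = 0.00494 (lagging).

(a) P = 0.316 W  (b) Q = 63.96 VAR  (c) S = 63.96 VA  (d) PF = 0.00494 (lagging)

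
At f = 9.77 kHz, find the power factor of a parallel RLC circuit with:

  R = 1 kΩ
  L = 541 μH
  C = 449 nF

Step 1 — Angular frequency: ω = 2π·f = 2π·9770 = 6.139e+04 rad/s.
Step 2 — Component impedances:
  R: Z = R = 1000 Ω
  L: Z = jωL = j·6.139e+04·0.000541 = 0 + j33.21 Ω
  C: Z = 1/(jωC) = -j/(ω·C) = 0 - j36.28 Ω
Step 3 — Parallel combination: 1/Z_total = 1/R + 1/L + 1/C; Z_total = 133.4 + j340 Ω = 365.3∠68.6° Ω.
Step 4 — Power factor: PF = cos(φ) = Re(Z)/|Z| = 133.42/365.26 = 0.3653.
Step 5 — Type: Im(Z) = 340 ⇒ lagging (phase φ = 68.6°).

PF = 0.3653 (lagging, φ = 68.6°)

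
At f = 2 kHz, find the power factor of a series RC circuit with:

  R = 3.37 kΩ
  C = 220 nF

Step 1 — Angular frequency: ω = 2π·f = 2π·2000 = 1.257e+04 rad/s.
Step 2 — Component impedances:
  R: Z = R = 3370 Ω
  C: Z = 1/(jωC) = -j/(ω·C) = 0 - j361.7 Ω
Step 3 — Series combination: Z_total = R + C = 3370 - j361.7 Ω = 3389∠-6.1° Ω.
Step 4 — Power factor: PF = cos(φ) = Re(Z)/|Z| = 3370/3389.4 = 0.9943.
Step 5 — Type: Im(Z) = -361.7 ⇒ leading (phase φ = -6.1°).

PF = 0.9943 (leading, φ = -6.1°)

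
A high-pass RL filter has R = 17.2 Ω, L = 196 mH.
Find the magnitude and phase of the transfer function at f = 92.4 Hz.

Step 1 — Angular frequency: ω = 2π·92.4 = 580.6 rad/s.
Step 2 — Transfer function: H(jω) = jωL/(R + jωL).
Step 3 — Numerator jωL = j·113.8; denominator R + jωL = 17.2 + j113.8.
Step 4 — H = 0.9777 + j0.1478.
Step 5 — Magnitude: |H| = 0.9888 (-0.1 dB); phase: φ = 8.6°.

|H| = 0.9888 (-0.1 dB), φ = 8.6°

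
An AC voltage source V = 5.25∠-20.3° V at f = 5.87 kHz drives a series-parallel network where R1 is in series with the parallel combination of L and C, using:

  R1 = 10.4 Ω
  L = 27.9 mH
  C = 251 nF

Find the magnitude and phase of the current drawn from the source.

Step 1 — Angular frequency: ω = 2π·f = 2π·5870 = 3.688e+04 rad/s.
Step 2 — Component impedances:
  R1: Z = R = 10.4 Ω
  L: Z = jωL = j·3.688e+04·0.0279 = 0 + j1029 Ω
  C: Z = 1/(jωC) = -j/(ω·C) = 0 - j108 Ω
Step 3 — Parallel branch: L || C = 1/(1/L + 1/C) = 0 - j120.7 Ω.
Step 4 — Series with R1: Z_total = R1 + (L || C) = 10.4 - j120.7 Ω = 121.1∠-85.1° Ω.
Step 5 — Source phasor: V = 5.25∠-20.3° V = 4.924 - j1.821 V.
Step 6 — Ohm's law: I = V / Z_total = (4.924 - j1.821) / (10.4 - j120.7) = 0.01847 + j0.03921 A.
Step 7 — Convert to polar: |I| = 0.04334 A, ∠I = 64.8°.

I = 0.04334∠64.8° A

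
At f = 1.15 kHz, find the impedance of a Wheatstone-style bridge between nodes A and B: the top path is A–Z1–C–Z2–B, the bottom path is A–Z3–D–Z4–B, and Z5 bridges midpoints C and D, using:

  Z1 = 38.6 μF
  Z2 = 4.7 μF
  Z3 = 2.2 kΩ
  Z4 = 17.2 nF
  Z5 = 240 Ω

Step 1 — Angular frequency: ω = 2π·f = 2π·1150 = 7226 rad/s.
Step 2 — Component impedances:
  Z1: Z = 1/(jωC) = -j/(ω·C) = 0 - j3.585 Ω
  Z2: Z = 1/(jωC) = -j/(ω·C) = 0 - j29.45 Ω
  Z3: Z = R = 2200 Ω
  Z4: Z = 1/(jωC) = -j/(ω·C) = 0 - j8046 Ω
  Z5: Z = R = 240 Ω
Step 3 — Bridge requires nodal analysis (the Z5 bridge couples midpoints C and D, so the two paths cannot be reduced to a simple series/parallel combination). Setting node B to ground and injecting 1 A at node A, the 3-node admittance system at A, C, D solves to V_A = Z_AB = 0.008209 - j32.92 Ω = 32.92∠-90.0° Ω.

Z = 0.008209 - j32.92 Ω = 32.92∠-90.0° Ω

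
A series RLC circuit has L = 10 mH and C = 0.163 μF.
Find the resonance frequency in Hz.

Step 1 — Resonance condition Im(Z)=0 gives ω₀ = 1/√(LC).
Step 2 — ω₀ = 1/√(0.01·1.63e-07) = 2.477e+04 rad/s.
Step 3 — f₀ = ω₀/(2π) = 3942 Hz.

f₀ = 3942 Hz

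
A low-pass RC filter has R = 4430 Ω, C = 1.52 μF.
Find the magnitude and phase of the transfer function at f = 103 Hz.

Step 1 — Angular frequency: ω = 2π·103 = 647.2 rad/s.
Step 2 — Transfer function: H(jω) = 1/(1 + jωRC).
Step 3 — Denominator: 1 + jωRC = 1 + j·647.2·4430·1.52e-06 = 1 + j4.358.
Step 4 — H = 0.05002 - j0.218.
Step 5 — Magnitude: |H| = 0.2237 (-13.0 dB); phase: φ = -77.1°.

|H| = 0.2237 (-13.0 dB), φ = -77.1°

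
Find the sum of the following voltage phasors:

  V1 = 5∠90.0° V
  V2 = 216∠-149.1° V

Step 1 — Convert each phasor to rectangular form:
  V1 = 5·(cos(90.0°) + j·sin(90.0°)) = 0 + j5 V
  V2 = 216·(cos(-149.1°) + j·sin(-149.1°)) = -185.3 - j110.9 V
Step 2 — Sum components: V_total = -185.3 - j105.9 V.
Step 3 — Convert to polar: |V_total| = 213.5 V, ∠V_total = -150.3°.

V_total = 213.5∠-150.3° V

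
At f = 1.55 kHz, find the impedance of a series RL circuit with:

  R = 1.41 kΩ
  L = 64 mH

Step 1 — Angular frequency: ω = 2π·f = 2π·1550 = 9739 rad/s.
Step 2 — Component impedances:
  R: Z = R = 1410 Ω
  L: Z = jωL = j·9739·0.064 = 0 + j623.3 Ω
Step 3 — Series combination: Z_total = R + L = 1410 + j623.3 Ω = 1542∠23.8° Ω.

Z = 1410 + j623.3 Ω = 1542∠23.8° Ω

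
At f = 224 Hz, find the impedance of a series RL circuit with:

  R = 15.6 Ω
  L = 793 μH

Step 1 — Angular frequency: ω = 2π·f = 2π·224 = 1407 rad/s.
Step 2 — Component impedances:
  R: Z = R = 15.6 Ω
  L: Z = jωL = j·1407·0.000793 = 0 + j1.116 Ω
Step 3 — Series combination: Z_total = R + L = 15.6 + j1.116 Ω = 15.64∠4.1° Ω.

Z = 15.6 + j1.116 Ω = 15.64∠4.1° Ω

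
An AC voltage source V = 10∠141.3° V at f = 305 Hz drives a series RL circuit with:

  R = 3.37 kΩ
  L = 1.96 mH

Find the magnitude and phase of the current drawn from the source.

Step 1 — Angular frequency: ω = 2π·f = 2π·305 = 1916 rad/s.
Step 2 — Component impedances:
  R: Z = R = 3370 Ω
  L: Z = jωL = j·1916·0.00196 = 0 + j3.756 Ω
Step 3 — Series combination: Z_total = R + L = 3370 + j3.756 Ω = 3370∠0.1° Ω.
Step 4 — Source phasor: V = 10∠141.3° V = -7.804 + j6.252 V.
Step 5 — Ohm's law: I = V / Z_total = (-7.804 + j6.252) / (3370 + j3.756) = -0.002314 + j0.001858 A.
Step 6 — Convert to polar: |I| = 0.002967 A, ∠I = 141.2°.

I = 0.002967∠141.2° A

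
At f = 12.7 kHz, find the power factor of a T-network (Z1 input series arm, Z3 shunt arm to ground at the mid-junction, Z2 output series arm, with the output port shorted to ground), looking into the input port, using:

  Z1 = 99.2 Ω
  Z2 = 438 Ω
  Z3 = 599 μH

Step 1 — Angular frequency: ω = 2π·f = 2π·1.27e+04 = 7.98e+04 rad/s.
Step 2 — Component impedances:
  Z1: Z = R = 99.2 Ω
  Z2: Z = R = 438 Ω
  Z3: Z = jωL = j·7.98e+04·0.000599 = 0 + j47.8 Ω
Step 3 — With the output port shorted to ground, the output series arm Z2 runs from the junction to ground; the shunt arm Z3 also runs from the junction to ground. They appear in parallel: Z3 || Z2 = 5.155 + j47.24 Ω.
Step 4 — Series with input arm Z1: Z_in = Z1 + (Z3 || Z2) = 104.4 + j47.24 Ω = 114.5∠24.4° Ω.
Step 5 — Power factor: PF = cos(φ) = Re(Z)/|Z| = 104.35/114.55 = 0.911.
Step 6 — Type: Im(Z) = 47.24 ⇒ lagging (phase φ = 24.4°).

PF = 0.911 (lagging, φ = 24.4°)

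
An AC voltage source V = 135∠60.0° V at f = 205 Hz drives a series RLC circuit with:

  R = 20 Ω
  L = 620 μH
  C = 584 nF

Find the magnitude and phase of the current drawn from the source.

Step 1 — Angular frequency: ω = 2π·f = 2π·205 = 1288 rad/s.
Step 2 — Component impedances:
  R: Z = R = 20 Ω
  L: Z = jωL = j·1288·0.00062 = 0 + j0.7986 Ω
  C: Z = 1/(jωC) = -j/(ω·C) = 0 - j1329 Ω
Step 3 — Series combination: Z_total = R + L + C = 20 - j1329 Ω = 1329∠-89.1° Ω.
Step 4 — Source phasor: V = 135∠60.0° V = 67.5 + j116.9 V.
Step 5 — Ohm's law: I = V / Z_total = (67.5 + j116.9) / (20 - j1329) = -0.08721 + j0.05212 A.
Step 6 — Convert to polar: |I| = 0.1016 A, ∠I = 149.1°.

I = 0.1016∠149.1° A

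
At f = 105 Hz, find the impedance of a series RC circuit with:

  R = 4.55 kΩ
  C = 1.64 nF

Step 1 — Angular frequency: ω = 2π·f = 2π·105 = 659.7 rad/s.
Step 2 — Component impedances:
  R: Z = R = 4550 Ω
  C: Z = 1/(jωC) = -j/(ω·C) = 0 - j9.242e+05 Ω
Step 3 — Series combination: Z_total = R + C = 4550 - j9.242e+05 Ω = 9.243e+05∠-89.7° Ω.

Z = 4550 - j9.242e+05 Ω = 9.243e+05∠-89.7° Ω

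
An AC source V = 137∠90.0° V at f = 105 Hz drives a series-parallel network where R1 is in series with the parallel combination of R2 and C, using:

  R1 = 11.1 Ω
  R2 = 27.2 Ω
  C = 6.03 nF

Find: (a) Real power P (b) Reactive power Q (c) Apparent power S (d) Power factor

Step 1 — Angular frequency: ω = 2π·f = 2π·105 = 659.7 rad/s.
Step 2 — Component impedances:
  R1: Z = R = 11.1 Ω
  R2: Z = R = 27.2 Ω
  C: Z = 1/(jωC) = -j/(ω·C) = 0 - j2.514e+05 Ω
Step 3 — Parallel branch: R2 || C = 1/(1/R2 + 1/C) = 27.2 - j0.002943 Ω.
Step 4 — Series with R1: Z_total = R1 + (R2 || C) = 38.3 - j0.002943 Ω = 38.3∠-0.0° Ω.
Step 5 — Source phasor: V = 137∠90.0° V = 0 + j137 V.
Step 6 — Current: I = V / Z = -0.0002749 + j3.577 A = 3.577∠90.0° A.
Step 7 — Complex power: S = V·I* = 490.1 - j0.03766 VA.
Step 8 — Real power: P = Re(S) = 490.1 W.
Step 9 — Reactive power: Q = Im(S) = -0.03766 VAR.
Step 10 — Apparent power: |S| = 490.1 VA.
Step 11 — Power factor: PF = P/|S| = 1 (leading).

(a) P = 490.1 W  (b) Q = -0.03766 VAR  (c) S = 490.1 VA  (d) PF = 1 (leading)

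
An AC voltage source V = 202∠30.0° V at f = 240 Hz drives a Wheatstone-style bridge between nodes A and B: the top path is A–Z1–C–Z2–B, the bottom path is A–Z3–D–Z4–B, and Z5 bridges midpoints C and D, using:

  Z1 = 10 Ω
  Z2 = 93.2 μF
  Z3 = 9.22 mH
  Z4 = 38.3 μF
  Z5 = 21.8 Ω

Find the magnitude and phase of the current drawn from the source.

Step 1 — Angular frequency: ω = 2π·f = 2π·240 = 1508 rad/s.
Step 2 — Component impedances:
  Z1: Z = R = 10 Ω
  Z2: Z = 1/(jωC) = -j/(ω·C) = 0 - j7.115 Ω
  Z3: Z = jωL = j·1508·0.00922 = 0 + j13.9 Ω
  Z4: Z = 1/(jωC) = -j/(ω·C) = 0 - j17.31 Ω
  Z5: Z = R = 21.8 Ω
Step 3 — Bridge requires nodal analysis (the Z5 bridge couples midpoints C and D, so the two paths cannot be reduced to a simple series/parallel combination). Setting node B to ground and injecting 1 A at node A, the 3-node admittance system at A, C, D solves to V_A = Z_AB = 3.877 - j1.111 Ω = 4.033∠-16.0° Ω.
Step 4 — Source phasor: V = 202∠30.0° V = 174.9 + j101 V.
Step 5 — Ohm's law: I = V / Z_total = (174.9 + j101) / (3.877 - j1.111) = 34.8 + j36.03 A.
Step 6 — Convert to polar: |I| = 50.09 A, ∠I = 46.0°.

I = 50.09∠46.0° A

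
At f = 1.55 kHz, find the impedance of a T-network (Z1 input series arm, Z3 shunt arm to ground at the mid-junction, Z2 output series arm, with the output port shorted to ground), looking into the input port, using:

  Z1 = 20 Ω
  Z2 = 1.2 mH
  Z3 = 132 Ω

Step 1 — Angular frequency: ω = 2π·f = 2π·1550 = 9739 rad/s.
Step 2 — Component impedances:
  Z1: Z = R = 20 Ω
  Z2: Z = jωL = j·9739·0.0012 = 0 + j11.69 Ω
  Z3: Z = R = 132 Ω
Step 3 — With the output port shorted to ground, the output series arm Z2 runs from the junction to ground; the shunt arm Z3 also runs from the junction to ground. They appear in parallel: Z3 || Z2 = 1.027 + j11.6 Ω.
Step 4 — Series with input arm Z1: Z_in = Z1 + (Z3 || Z2) = 21.03 + j11.6 Ω = 24.01∠28.9° Ω.

Z = 21.03 + j11.6 Ω = 24.01∠28.9° Ω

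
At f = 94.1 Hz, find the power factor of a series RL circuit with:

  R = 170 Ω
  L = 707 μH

Step 1 — Angular frequency: ω = 2π·f = 2π·94.1 = 591.2 rad/s.
Step 2 — Component impedances:
  R: Z = R = 170 Ω
  L: Z = jωL = j·591.2·0.000707 = 0 + j0.418 Ω
Step 3 — Series combination: Z_total = R + L = 170 + j0.418 Ω = 170∠0.1° Ω.
Step 4 — Power factor: PF = cos(φ) = Re(Z)/|Z| = 170/170 = 1.
Step 5 — Type: Im(Z) = 0.418 ⇒ lagging (phase φ = 0.1°).

PF = 1 (lagging, φ = 0.1°)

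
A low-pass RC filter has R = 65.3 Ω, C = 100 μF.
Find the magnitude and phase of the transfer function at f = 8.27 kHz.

Step 1 — Angular frequency: ω = 2π·8270 = 5.196e+04 rad/s.
Step 2 — Transfer function: H(jω) = 1/(1 + jωRC).
Step 3 — Denominator: 1 + jωRC = 1 + j·5.196e+04·65.3·0.0001 = 1 + j339.3.
Step 4 — H = 8.686e-06 - j0.002947.
Step 5 — Magnitude: |H| = 0.002947 (-50.6 dB); phase: φ = -89.8°.

|H| = 0.002947 (-50.6 dB), φ = -89.8°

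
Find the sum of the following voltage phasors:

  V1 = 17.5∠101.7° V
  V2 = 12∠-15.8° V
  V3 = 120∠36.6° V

Step 1 — Convert each phasor to rectangular form:
  V1 = 17.5·(cos(101.7°) + j·sin(101.7°)) = -3.549 + j17.14 V
  V2 = 12·(cos(-15.8°) + j·sin(-15.8°)) = 11.55 - j3.267 V
  V3 = 120·(cos(36.6°) + j·sin(36.6°)) = 96.34 + j71.55 V
Step 2 — Sum components: V_total = 104.3 + j85.42 V.
Step 3 — Convert to polar: |V_total| = 134.8 V, ∠V_total = 39.3°.

V_total = 134.8∠39.3° V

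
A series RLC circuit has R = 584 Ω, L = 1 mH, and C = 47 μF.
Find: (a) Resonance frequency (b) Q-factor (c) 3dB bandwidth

Step 1 — Resonance condition Im(Z)=0 gives ω₀ = 1/√(LC).
Step 2 — ω₀ = 1/√(0.001·4.7e-05) = 4613 rad/s.
Step 3 — f₀ = ω₀/(2π) = 734.1 Hz.
Step 4 — Series Q: Q = ω₀L/R = 4613·0.001/584 = 0.007898.
Step 5 — 3dB bandwidth: Δω = ω₀/Q = 5.84e+05 rad/s; BW = Δω/(2π) = 9.295e+04 Hz.

(a) f₀ = 734.1 Hz  (b) Q = 0.007898  (c) BW = 9.295e+04 Hz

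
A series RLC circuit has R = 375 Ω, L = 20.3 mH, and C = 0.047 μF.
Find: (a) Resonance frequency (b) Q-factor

Step 1 — Resonance condition Im(Z)=0 gives ω₀ = 1/√(LC).
Step 2 — ω₀ = 1/√(0.0203·4.7e-08) = 3.237e+04 rad/s.
Step 3 — f₀ = ω₀/(2π) = 5153 Hz.
Step 4 — Series Q: Q = ω₀L/R = 3.237e+04·0.0203/375 = 1.753.

(a) f₀ = 5153 Hz  (b) Q = 1.753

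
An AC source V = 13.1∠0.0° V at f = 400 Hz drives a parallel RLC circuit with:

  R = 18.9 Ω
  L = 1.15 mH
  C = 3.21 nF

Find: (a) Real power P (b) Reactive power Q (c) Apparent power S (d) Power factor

Step 1 — Angular frequency: ω = 2π·f = 2π·400 = 2513 rad/s.
Step 2 — Component impedances:
  R: Z = R = 18.9 Ω
  L: Z = jωL = j·2513·0.00115 = 0 + j2.89 Ω
  C: Z = 1/(jωC) = -j/(ω·C) = 0 - j1.24e+05 Ω
Step 3 — Parallel combination: 1/Z_total = 1/R + 1/L + 1/C; Z_total = 0.4319 + j2.824 Ω = 2.857∠81.3° Ω.
Step 4 — Source phasor: V = 13.1∠0.0° V = 13.1 V.
Step 5 — Current: I = V / Z = 0.6931 - j4.532 A = 4.585∠-81.3° A.
Step 6 — Complex power: S = V·I* = 9.08 + j59.37 VA.
Step 7 — Real power: P = Re(S) = 9.08 W.
Step 8 — Reactive power: Q = Im(S) = 59.37 VAR.
Step 9 — Apparent power: |S| = 60.06 VA.
Step 10 — Power factor: PF = P/|S| = 0.1512 (lagging).

(a) P = 9.08 W  (b) Q = 59.37 VAR  (c) S = 60.06 VA  (d) PF = 0.1512 (lagging)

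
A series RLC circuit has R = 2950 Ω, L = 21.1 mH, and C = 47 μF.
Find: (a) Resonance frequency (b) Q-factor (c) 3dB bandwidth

Step 1 — Resonance condition Im(Z)=0 gives ω₀ = 1/√(LC).
Step 2 — ω₀ = 1/√(0.0211·4.7e-05) = 1004 rad/s.
Step 3 — f₀ = ω₀/(2π) = 159.8 Hz.
Step 4 — Series Q: Q = ω₀L/R = 1004·0.0211/2950 = 0.007182.
Step 5 — 3dB bandwidth: Δω = ω₀/Q = 1.398e+05 rad/s; BW = Δω/(2π) = 2.225e+04 Hz.

(a) f₀ = 159.8 Hz  (b) Q = 0.007182  (c) BW = 2.225e+04 Hz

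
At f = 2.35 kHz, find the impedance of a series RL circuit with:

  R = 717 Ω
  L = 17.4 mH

Step 1 — Angular frequency: ω = 2π·f = 2π·2350 = 1.477e+04 rad/s.
Step 2 — Component impedances:
  R: Z = R = 717 Ω
  L: Z = jωL = j·1.477e+04·0.0174 = 0 + j256.9 Ω
Step 3 — Series combination: Z_total = R + L = 717 + j256.9 Ω = 761.6∠19.7° Ω.

Z = 717 + j256.9 Ω = 761.6∠19.7° Ω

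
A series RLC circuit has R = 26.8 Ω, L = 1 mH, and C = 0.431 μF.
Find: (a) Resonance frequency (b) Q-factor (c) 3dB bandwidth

Step 1 — Resonance condition Im(Z)=0 gives ω₀ = 1/√(LC).
Step 2 — ω₀ = 1/√(0.001·4.31e-07) = 4.817e+04 rad/s.
Step 3 — f₀ = ω₀/(2π) = 7666 Hz.
Step 4 — Series Q: Q = ω₀L/R = 4.817e+04·0.001/26.8 = 1.797.
Step 5 — 3dB bandwidth: Δω = ω₀/Q = 2.68e+04 rad/s; BW = Δω/(2π) = 4265 Hz.

(a) f₀ = 7666 Hz  (b) Q = 1.797  (c) BW = 4265 Hz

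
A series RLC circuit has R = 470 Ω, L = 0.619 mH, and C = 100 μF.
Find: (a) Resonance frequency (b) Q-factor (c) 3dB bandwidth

Step 1 — Resonance condition Im(Z)=0 gives ω₀ = 1/√(LC).
Step 2 — ω₀ = 1/√(0.000619·0.0001) = 4019 rad/s.
Step 3 — f₀ = ω₀/(2π) = 639.7 Hz.
Step 4 — Series Q: Q = ω₀L/R = 4019·0.000619/470 = 0.005294.
Step 5 — 3dB bandwidth: Δω = ω₀/Q = 7.593e+05 rad/s; BW = Δω/(2π) = 1.208e+05 Hz.

(a) f₀ = 639.7 Hz  (b) Q = 0.005294  (c) BW = 1.208e+05 Hz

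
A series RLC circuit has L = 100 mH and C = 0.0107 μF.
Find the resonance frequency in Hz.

Step 1 — Resonance condition Im(Z)=0 gives ω₀ = 1/√(LC).
Step 2 — ω₀ = 1/√(0.1·1.07e-08) = 3.057e+04 rad/s.
Step 3 — f₀ = ω₀/(2π) = 4866 Hz.

f₀ = 4866 Hz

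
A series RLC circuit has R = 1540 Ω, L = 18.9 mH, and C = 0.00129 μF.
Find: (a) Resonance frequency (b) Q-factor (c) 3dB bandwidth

Step 1 — Resonance: ω₀ = 1/√(LC) = 1/√(0.0189·1.29e-09) = 2.025e+05 rad/s.
Step 2 — f₀ = ω₀/(2π) = 3.223e+04 Hz.
Step 3 — Series Q: Q = ω₀L/R = 2.025e+05·0.0189/1540 = 2.486.
Step 4 — Bandwidth: Δω = ω₀/Q = 8.148e+04 rad/s; BW = Δω/(2π) = 1.297e+04 Hz.

(a) f₀ = 3.223e+04 Hz  (b) Q = 2.486  (c) BW = 1.297e+04 Hz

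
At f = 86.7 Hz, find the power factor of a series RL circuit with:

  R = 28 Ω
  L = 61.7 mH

Step 1 — Angular frequency: ω = 2π·f = 2π·86.7 = 544.8 rad/s.
Step 2 — Component impedances:
  R: Z = R = 28 Ω
  L: Z = jωL = j·544.8·0.0617 = 0 + j33.61 Ω
Step 3 — Series combination: Z_total = R + L = 28 + j33.61 Ω = 43.75∠50.2° Ω.
Step 4 — Power factor: PF = cos(φ) = Re(Z)/|Z| = 28/43.746 = 0.6401.
Step 5 — Type: Im(Z) = 33.61 ⇒ lagging (phase φ = 50.2°).

PF = 0.6401 (lagging, φ = 50.2°)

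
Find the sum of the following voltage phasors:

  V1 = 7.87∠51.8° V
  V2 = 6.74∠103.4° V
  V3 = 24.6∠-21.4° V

Step 1 — Convert each phasor to rectangular form:
  V1 = 7.87·(cos(51.8°) + j·sin(51.8°)) = 4.867 + j6.185 V
  V2 = 6.74·(cos(103.4°) + j·sin(103.4°)) = -1.562 + j6.557 V
  V3 = 24.6·(cos(-21.4°) + j·sin(-21.4°)) = 22.9 - j8.976 V
Step 2 — Sum components: V_total = 26.21 + j3.765 V.
Step 3 — Convert to polar: |V_total| = 26.48 V, ∠V_total = 8.2°.

V_total = 26.48∠8.2° V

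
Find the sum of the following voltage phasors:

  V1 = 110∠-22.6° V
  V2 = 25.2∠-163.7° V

Step 1 — Convert each phasor to rectangular form:
  V1 = 110·(cos(-22.6°) + j·sin(-22.6°)) = 101.6 - j42.27 V
  V2 = 25.2·(cos(-163.7°) + j·sin(-163.7°)) = -24.19 - j7.073 V
Step 2 — Sum components: V_total = 77.37 - j49.35 V.
Step 3 — Convert to polar: |V_total| = 91.76 V, ∠V_total = -32.5°.

V_total = 91.76∠-32.5° V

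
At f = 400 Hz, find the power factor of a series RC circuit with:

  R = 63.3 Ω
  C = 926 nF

Step 1 — Angular frequency: ω = 2π·f = 2π·400 = 2513 rad/s.
Step 2 — Component impedances:
  R: Z = R = 63.3 Ω
  C: Z = 1/(jωC) = -j/(ω·C) = 0 - j429.7 Ω
Step 3 — Series combination: Z_total = R + C = 63.3 - j429.7 Ω = 434.3∠-81.6° Ω.
Step 4 — Power factor: PF = cos(φ) = Re(Z)/|Z| = 63.3/434.32 = 0.1457.
Step 5 — Type: Im(Z) = -429.7 ⇒ leading (phase φ = -81.6°).

PF = 0.1457 (leading, φ = -81.6°)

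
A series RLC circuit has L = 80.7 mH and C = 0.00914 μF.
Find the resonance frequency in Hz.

Step 1 — Resonance condition Im(Z)=0 gives ω₀ = 1/√(LC).
Step 2 — ω₀ = 1/√(0.0807·9.14e-09) = 3.682e+04 rad/s.
Step 3 — f₀ = ω₀/(2π) = 5860 Hz.

f₀ = 5860 Hz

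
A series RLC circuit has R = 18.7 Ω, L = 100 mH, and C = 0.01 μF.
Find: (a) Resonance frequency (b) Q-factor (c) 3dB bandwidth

Step 1 — Resonance: ω₀ = 1/√(LC) = 1/√(0.1·1e-08) = 3.162e+04 rad/s.
Step 2 — f₀ = ω₀/(2π) = 5033 Hz.
Step 3 — Series Q: Q = ω₀L/R = 3.162e+04·0.1/18.7 = 169.1.
Step 4 — Bandwidth: Δω = ω₀/Q = 187 rad/s; BW = Δω/(2π) = 29.76 Hz.

(a) f₀ = 5033 Hz  (b) Q = 169.1  (c) BW = 29.76 Hz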